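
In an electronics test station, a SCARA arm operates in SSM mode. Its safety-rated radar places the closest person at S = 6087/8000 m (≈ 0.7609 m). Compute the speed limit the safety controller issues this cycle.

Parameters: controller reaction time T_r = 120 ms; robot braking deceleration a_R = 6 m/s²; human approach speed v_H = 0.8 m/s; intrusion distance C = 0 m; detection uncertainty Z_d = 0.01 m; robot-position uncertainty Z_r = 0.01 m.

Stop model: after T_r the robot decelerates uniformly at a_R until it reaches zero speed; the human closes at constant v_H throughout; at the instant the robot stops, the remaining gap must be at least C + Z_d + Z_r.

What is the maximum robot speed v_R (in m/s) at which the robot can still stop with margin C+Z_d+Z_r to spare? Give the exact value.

collect terms ⇒ (1/12)·v_R² + (19/75)·v_R + (-5159/8000) = 0
  disc = (19/75)² − 4·(1/12)·(-5159/8000) = 100489/360000 ; √disc = 317/600
  v_R = (−(19/75) + 317/600) / (2·(1/12)) = 33/20 m/s
check:
stop time T_s = (33/20)/6 = 0.2750 s
robot in T_r: 1.6500·0.1200 = 0.1980 m
robot covers 1.6500·0.2750 − ½·6.0000·0.2750² = 0.2269 m while stopping
human over T_r+T_s: 0.8000·(0.1200+0.2750) = 0.3160 m
residual clearance needed = 0.0000+0.0100+0.0100 = 0.0200 m
sum ≈ 0.1980+0.2269+0.3160+0.0200 ≈ 0.7609 m = S ✓

v_R_max = 33/20 m/s = 1.6500 m/s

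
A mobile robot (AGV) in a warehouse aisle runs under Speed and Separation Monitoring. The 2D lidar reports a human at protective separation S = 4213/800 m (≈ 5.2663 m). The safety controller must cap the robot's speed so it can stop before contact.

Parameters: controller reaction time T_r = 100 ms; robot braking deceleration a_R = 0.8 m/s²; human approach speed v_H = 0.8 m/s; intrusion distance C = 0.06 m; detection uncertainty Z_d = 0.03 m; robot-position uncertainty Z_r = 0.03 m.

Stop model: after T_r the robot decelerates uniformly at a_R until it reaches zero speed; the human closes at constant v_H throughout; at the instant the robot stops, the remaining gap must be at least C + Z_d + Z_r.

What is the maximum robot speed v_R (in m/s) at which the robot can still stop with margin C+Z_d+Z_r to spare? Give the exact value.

v_R_max = 21/10 m/s = 2.1000 m/s

at the boundary: (5/8)·v² + (11/10)·v + (-4053/800) = 0
  disc = (11/10)² − 4·(5/8)·(-4053/800) = 22201/1600 ; √disc = 149/40
  v_R = (−(11/10) + 149/40) / (2·(5/8)) = 21/10 m/s
check:
T_s = v_R/a_R = (21/10)/(4/5) = 2.6250 s
robot in T_r: 2.1000·0.1000 = 0.2100 m
robot under decel: 2.1000²/(2·0.8000) = 2.7563 m
human closes 0.8000·2.7250 = 2.1800 m
margins: 0.0600+0.0300+0.0300 = 0.1200 m
sum ≈ 0.2100+2.7563+2.1800+0.1200 ≈ 5.2663 m = S ✓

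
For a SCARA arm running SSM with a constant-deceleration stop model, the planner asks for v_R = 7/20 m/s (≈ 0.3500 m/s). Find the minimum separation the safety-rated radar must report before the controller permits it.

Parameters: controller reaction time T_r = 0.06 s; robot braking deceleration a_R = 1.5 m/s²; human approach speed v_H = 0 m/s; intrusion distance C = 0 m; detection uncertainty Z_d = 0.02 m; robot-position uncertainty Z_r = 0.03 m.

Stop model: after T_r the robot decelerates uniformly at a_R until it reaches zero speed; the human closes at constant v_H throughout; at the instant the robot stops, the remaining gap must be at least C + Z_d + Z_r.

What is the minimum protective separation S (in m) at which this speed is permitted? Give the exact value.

S_min = 671/6000 m = 0.1118 m

T_s = v_R/a_R = (7/20)/(3/2) = 0.2333 s
reaction-phase robot travel = 0.3500·0.0600 = 0.0210 m
braking distance = 0.3500²/(2·1.5000) = 0.0408 m
person approaches 0.0000·(0.0600+0.2333) = 0.0000 m
C+Z_d+Z_r = 0.0000+0.0200+0.0300 = 0.0500 m
S_min ≈ 0.0210+0.0408+0.0000+0.0500  ⇒  S_min = 671/6000 m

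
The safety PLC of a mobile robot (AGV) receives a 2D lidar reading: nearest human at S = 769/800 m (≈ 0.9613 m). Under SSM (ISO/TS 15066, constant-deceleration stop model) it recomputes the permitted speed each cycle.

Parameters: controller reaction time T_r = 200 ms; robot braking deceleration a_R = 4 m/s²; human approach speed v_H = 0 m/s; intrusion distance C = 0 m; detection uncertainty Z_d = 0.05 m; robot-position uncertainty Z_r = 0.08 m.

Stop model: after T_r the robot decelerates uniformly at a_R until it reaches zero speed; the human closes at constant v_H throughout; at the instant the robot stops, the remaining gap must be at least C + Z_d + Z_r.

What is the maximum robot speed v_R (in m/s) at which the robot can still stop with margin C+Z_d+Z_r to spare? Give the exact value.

v_R_max = 19/10 m/s = 1.9000 m/s

at the boundary: (1/8)·v² + (1/5)·v + (-133/160) = 0
  disc = (1/5)² − 4·(1/8)·(-133/160) = 729/1600 ; √disc = 27/40
  v_R = (−(1/5) + 27/40) / (2·(1/8)) = 19/10 m/s
check:
braking lasts T_s = (19/10)/4 = 0.4750 s
robot covers v_R·T_r = 1.9000·0.2000 = 0.3800 m before braking
braking distance = 1.9000²/(2·4.0000) = 0.4512 m
human over T_r+T_s: 0.0000·(0.2000+0.4750) = 0.0000 m
residual clearance needed = 0.0000+0.0500+0.0800 = 0.1300 m
sum ≈ 0.3800+0.4512+0.0000+0.1300 ≈ 0.9613 m = S ✓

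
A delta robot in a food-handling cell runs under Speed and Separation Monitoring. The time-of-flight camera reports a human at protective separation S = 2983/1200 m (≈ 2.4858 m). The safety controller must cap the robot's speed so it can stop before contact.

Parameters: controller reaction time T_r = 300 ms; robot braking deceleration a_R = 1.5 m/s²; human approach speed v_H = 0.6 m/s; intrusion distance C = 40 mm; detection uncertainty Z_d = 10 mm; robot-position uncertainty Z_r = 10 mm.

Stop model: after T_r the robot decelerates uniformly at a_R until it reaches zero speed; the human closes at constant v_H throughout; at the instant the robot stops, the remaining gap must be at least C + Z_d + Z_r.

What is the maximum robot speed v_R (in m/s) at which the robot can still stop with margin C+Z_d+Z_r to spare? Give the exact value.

collect terms ⇒ (1/3)·v_R² + (7/10)·v_R + (-539/240) = 0
  disc = (7/10)² − 4·(1/3)·(-539/240) = 784/225 ; √disc = 28/15
  v_R = (−(7/10) + 28/15) / (2·(1/3)) = 7/4 m/s
check:
stop time T_s = (7/4)/(3/2) = 1.1667 s
robot in T_r: 1.7500·0.3000 = 0.5250 m
braking distance = 1.7500²/(2·1.5000) = 1.0208 m
human over T_r+T_s: 0.6000·(0.3000+1.1667) = 0.8800 m
margins: 0.0400+0.0100+0.0100 = 0.0600 m
sum ≈ 0.5250+1.0208+0.8800+0.0600 ≈ 2.4858 m = S ✓

v_R_max = 7/4 m/s = 1.7500 m/s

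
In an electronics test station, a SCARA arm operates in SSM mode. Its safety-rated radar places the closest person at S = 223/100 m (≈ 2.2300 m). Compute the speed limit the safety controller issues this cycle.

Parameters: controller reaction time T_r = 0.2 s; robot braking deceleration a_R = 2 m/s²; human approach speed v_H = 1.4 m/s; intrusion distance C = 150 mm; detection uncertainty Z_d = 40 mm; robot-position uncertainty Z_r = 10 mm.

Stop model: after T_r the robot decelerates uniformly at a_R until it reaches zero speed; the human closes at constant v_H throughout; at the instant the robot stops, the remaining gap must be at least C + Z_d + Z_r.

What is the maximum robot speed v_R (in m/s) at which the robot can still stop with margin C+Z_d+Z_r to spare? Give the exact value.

quadratic (1/4)·v² + (9/10)·v + (-7/4) = 0
  disc = (9/10)² − 4·(1/4)·(-7/4) = 64/25 ; √disc = 8/5
  v_R = (−(9/10) + 8/5) / (2·(1/4)) = 7/5 m/s
check:
braking lasts T_s = (7/5)/2 = 0.7000 s
robot covers v_R·T_r = 1.4000·0.2000 = 0.2800 m before braking
robot under decel: 1.4000²/(2·2.0000) = 0.4900 m
person approaches 1.4000·(0.2000+0.7000) = 1.2600 m
residual clearance needed = 0.1500+0.0400+0.0100 = 0.2000 m
sum ≈ 0.2800+0.4900+1.2600+0.2000 ≈ 2.2300 m = S ✓

v_R_max = 7/5 m/s = 1.4000 m/s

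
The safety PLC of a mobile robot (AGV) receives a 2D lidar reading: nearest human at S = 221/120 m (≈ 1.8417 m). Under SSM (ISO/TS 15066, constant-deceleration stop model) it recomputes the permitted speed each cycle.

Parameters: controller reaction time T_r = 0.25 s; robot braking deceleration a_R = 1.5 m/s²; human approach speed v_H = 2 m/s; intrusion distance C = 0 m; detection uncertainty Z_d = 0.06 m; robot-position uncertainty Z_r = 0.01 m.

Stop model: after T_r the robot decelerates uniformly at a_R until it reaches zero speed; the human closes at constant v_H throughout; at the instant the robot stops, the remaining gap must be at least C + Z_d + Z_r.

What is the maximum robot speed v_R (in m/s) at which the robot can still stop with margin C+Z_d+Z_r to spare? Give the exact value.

quadratic (1/3)·v² + (19/12)·v + (-763/600) = 0
  disc = (19/12)² − 4·(1/3)·(-763/600) = 1681/400 ; √disc = 41/20
  v_R = (−(19/12) + 41/20) / (2·(1/3)) = 7/10 m/s
check:
T_s = v_R/a_R = (7/10)/(3/2) = 0.4667 s
robot covers v_R·T_r = 0.7000·0.2500 = 0.1750 m before braking
braking distance = 0.7000²/(2·1.5000) = 0.1633 m
human closes 2.0000·0.7167 = 1.4333 m
margins: 0.0000+0.0600+0.0100 = 0.0700 m
sum ≈ 0.1750+0.1633+1.4333+0.0700 ≈ 1.8417 m = S ✓

v_R_max = 7/10 m/s = 0.7000 m/s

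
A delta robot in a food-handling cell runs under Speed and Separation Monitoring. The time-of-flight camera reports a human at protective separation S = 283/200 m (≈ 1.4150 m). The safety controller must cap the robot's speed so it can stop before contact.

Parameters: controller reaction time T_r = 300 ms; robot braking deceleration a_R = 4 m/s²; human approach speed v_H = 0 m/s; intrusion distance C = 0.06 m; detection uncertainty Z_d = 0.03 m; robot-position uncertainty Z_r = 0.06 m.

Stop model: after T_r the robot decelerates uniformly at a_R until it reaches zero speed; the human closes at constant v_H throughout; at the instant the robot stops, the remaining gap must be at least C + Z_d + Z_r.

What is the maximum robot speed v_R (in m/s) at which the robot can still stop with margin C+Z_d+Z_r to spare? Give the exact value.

v_R_max = 11/5 m/s = 2.2000 m/s

collect terms ⇒ (1/8)·v_R² + (3/10)·v_R + (-253/200) = 0
  disc = (3/10)² − 4·(1/8)·(-253/200) = 289/400 ; √disc = 17/20
  v_R = (−(3/10) + 17/20) / (2·(1/8)) = 11/5 m/s
check:
braking lasts T_s = (11/5)/4 = 0.5500 s
robot covers v_R·T_r = 2.2000·0.3000 = 0.6600 m before braking
robot under decel: 2.2000²/(2·4.0000) = 0.6050 m
person approaches 0.0000·(0.3000+0.5500) = 0.0000 m
margins: 0.0600+0.0300+0.0600 = 0.1500 m
sum ≈ 0.6600+0.6050+0.0000+0.1500 ≈ 1.4150 m = S ✓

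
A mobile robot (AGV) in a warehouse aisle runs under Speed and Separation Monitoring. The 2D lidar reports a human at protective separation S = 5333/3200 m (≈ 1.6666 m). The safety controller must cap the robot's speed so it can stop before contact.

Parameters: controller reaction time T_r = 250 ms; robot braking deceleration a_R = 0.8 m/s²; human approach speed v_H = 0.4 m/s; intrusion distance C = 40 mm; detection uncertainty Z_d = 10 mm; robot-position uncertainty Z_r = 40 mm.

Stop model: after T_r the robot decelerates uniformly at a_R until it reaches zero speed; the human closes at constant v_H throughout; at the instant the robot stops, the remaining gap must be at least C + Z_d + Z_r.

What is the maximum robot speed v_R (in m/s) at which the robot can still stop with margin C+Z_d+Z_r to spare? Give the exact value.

collect terms ⇒ (5/8)·v_R² + (3/4)·v_R + (-189/128) = 0
  disc = (3/4)² − 4·(5/8)·(-189/128) = 1089/256 ; √disc = 33/16
  v_R = (−(3/4) + 33/16) / (2·(5/8)) = 21/20 m/s
check:
braking lasts T_s = (21/20)/(4/5) = 1.3125 s
reaction-phase robot travel = 1.0500·0.2500 = 0.2625 m
robot under decel: 1.0500²/(2·0.8000) = 0.6891 m
person approaches 0.4000·(0.2500+1.3125) = 0.6250 m
C+Z_d+Z_r = 0.0400+0.0100+0.0400 = 0.0900 m
sum ≈ 0.2625+0.6891+0.6250+0.0900 ≈ 1.6666 m = S ✓

v_R_max = 21/20 m/s = 1.0500 m/s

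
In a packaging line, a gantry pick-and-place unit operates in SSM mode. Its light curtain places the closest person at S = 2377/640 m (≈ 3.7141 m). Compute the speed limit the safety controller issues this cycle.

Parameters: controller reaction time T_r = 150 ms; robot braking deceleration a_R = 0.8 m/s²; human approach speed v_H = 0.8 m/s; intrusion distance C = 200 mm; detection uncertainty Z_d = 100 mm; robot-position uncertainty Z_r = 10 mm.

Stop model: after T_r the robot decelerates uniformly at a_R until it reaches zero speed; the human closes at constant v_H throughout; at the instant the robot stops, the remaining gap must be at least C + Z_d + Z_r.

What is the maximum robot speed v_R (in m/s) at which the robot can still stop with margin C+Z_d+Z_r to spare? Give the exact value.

v_R_max = 31/20 m/s = 1.5500 m/s

quadratic (5/8)·v² + (23/20)·v + (-10509/3200) = 0
  disc = (23/20)² − 4·(5/8)·(-10509/3200) = 61009/6400 ; √disc = 247/80
  v_R = (−(23/20) + 247/80) / (2·(5/8)) = 31/20 m/s
check:
T_s = v_R/a_R = (31/20)/(4/5) = 1.9375 s
reaction-phase robot travel = 1.5500·0.1500 = 0.2325 m
braking distance = 1.5500²/(2·0.8000) = 1.5016 m
human over T_r+T_s: 0.8000·(0.1500+1.9375) = 1.6700 m
margins: 0.2000+0.1000+0.0100 = 0.3100 m
sum ≈ 0.2325+1.5016+1.6700+0.3100 ≈ 3.7141 m = S ✓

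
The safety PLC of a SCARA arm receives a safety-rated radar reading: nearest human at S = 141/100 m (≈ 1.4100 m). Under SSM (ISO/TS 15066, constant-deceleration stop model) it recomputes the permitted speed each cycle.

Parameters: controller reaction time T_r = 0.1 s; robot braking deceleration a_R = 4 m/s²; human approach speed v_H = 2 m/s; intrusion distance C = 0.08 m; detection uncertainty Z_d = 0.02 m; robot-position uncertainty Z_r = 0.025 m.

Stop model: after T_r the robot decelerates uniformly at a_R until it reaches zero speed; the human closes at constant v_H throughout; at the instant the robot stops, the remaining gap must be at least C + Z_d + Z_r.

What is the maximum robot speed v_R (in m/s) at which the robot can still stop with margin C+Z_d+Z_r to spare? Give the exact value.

at the boundary: (1/8)·v² + (3/5)·v + (-217/200) = 0
  disc = (3/5)² − 4·(1/8)·(-217/200) = 361/400 ; √disc = 19/20
  v_R = (−(3/5) + 19/20) / (2·(1/8)) = 7/5 m/s
check:
braking lasts T_s = (7/5)/4 = 0.3500 s
reaction-phase robot travel = 1.4000·0.1000 = 0.1400 m
robot covers 1.4000·0.3500 − ½·4.0000·0.3500² = 0.2450 m while stopping
human closes 2.0000·0.4500 = 0.9000 m
residual clearance needed = 0.0800+0.0200+0.0250 = 0.1250 m
sum ≈ 0.1400+0.2450+0.9000+0.1250 ≈ 1.4100 m = S ✓

v_R_max = 7/5 m/s = 1.4000 m/s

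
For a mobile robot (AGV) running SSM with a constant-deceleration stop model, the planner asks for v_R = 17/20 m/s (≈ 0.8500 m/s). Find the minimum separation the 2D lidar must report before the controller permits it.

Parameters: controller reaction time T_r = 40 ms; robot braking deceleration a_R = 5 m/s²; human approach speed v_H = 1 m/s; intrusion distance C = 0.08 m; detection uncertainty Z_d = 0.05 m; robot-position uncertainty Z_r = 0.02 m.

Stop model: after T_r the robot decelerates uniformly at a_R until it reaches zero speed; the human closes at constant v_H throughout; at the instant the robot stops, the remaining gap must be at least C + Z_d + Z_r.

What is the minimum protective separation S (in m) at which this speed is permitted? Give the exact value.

stop time T_s = (17/20)/5 = 0.1700 s
robot in T_r: 0.8500·0.0400 = 0.0340 m
braking distance = 0.8500²/(2·5.0000) = 0.0722 m
human over T_r+T_s: 1.0000·(0.0400+0.1700) = 0.2100 m
C+Z_d+Z_r = 0.0800+0.0500+0.0200 = 0.1500 m
S_min ≈ 0.0340+0.0722+0.2100+0.1500  ⇒  S_min = 373/800 m

S_min = 373/800 m = 0.4662 m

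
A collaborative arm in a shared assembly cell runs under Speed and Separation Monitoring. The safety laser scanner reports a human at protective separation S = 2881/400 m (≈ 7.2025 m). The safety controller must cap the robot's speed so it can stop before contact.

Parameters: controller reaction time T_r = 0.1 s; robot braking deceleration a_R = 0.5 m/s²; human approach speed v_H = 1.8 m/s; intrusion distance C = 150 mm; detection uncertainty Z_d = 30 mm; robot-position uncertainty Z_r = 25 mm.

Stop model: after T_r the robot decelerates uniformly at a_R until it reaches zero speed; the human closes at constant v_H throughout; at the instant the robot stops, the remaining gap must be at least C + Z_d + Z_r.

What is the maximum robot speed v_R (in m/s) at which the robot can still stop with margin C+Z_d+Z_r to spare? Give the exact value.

v_R_max = 27/20 m/s = 1.3500 m/s

collect terms ⇒ (1)·v_R² + (37/10)·v_R + (-2727/400) = 0
  disc = (37/10)² − 4·(1)·(-2727/400) = 1024/25 ; √disc = 32/5
  v_R = (−(37/10) + 32/5) / (2·(1)) = 27/20 m/s
check:
braking lasts T_s = (27/20)/(1/2) = 2.7000 s
robot covers v_R·T_r = 1.3500·0.1000 = 0.1350 m before braking
braking distance = 1.3500²/(2·0.5000) = 1.8225 m
person approaches 1.8000·(0.1000+2.7000) = 5.0400 m
C+Z_d+Z_r = 0.1500+0.0300+0.0250 = 0.2050 m
sum ≈ 0.1350+1.8225+5.0400+0.2050 ≈ 7.2025 m = S ✓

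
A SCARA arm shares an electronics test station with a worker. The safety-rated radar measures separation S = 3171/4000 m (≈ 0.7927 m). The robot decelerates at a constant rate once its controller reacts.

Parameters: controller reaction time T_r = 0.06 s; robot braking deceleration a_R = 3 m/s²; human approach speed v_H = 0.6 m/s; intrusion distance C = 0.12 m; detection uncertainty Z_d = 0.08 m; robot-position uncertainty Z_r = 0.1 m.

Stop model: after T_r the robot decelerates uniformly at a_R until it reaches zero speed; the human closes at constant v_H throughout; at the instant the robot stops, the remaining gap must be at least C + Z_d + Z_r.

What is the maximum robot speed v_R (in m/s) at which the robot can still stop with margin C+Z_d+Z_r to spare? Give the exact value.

collect terms ⇒ (1/6)·v_R² + (13/50)·v_R + (-1827/4000) = 0
  disc = (13/50)² − 4·(1/6)·(-1827/4000) = 3721/10000 ; √disc = 61/100
  v_R = (−(13/50) + 61/100) / (2·(1/6)) = 21/20 m/s
check:
T_s = v_R/a_R = (21/20)/3 = 0.3500 s
reaction-phase robot travel = 1.0500·0.0600 = 0.0630 m
braking distance = 1.0500²/(2·3.0000) = 0.1837 m
human closes 0.6000·0.4100 = 0.2460 m
C+Z_d+Z_r = 0.1200+0.0800+0.1000 = 0.3000 m
sum ≈ 0.0630+0.1837+0.2460+0.3000 ≈ 0.7927 m = S ✓

v_R_max = 21/20 m/s = 1.0500 m/s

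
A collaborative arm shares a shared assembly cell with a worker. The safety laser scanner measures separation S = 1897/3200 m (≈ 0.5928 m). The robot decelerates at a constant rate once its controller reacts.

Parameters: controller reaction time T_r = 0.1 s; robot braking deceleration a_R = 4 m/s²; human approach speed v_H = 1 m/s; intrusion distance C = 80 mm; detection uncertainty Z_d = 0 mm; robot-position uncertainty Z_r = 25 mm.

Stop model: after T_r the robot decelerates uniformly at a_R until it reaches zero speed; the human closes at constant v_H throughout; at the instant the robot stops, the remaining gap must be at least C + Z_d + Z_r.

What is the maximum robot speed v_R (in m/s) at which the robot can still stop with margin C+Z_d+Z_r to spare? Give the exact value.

quadratic (1/8)·v² + (7/20)·v + (-1241/3200) = 0
  disc = (7/20)² − 4·(1/8)·(-1241/3200) = 81/256 ; √disc = 9/16
  v_R = (−(7/20) + 9/16) / (2·(1/8)) = 17/20 m/s
check:
T_s = v_R/a_R = (17/20)/4 = 0.2125 s
reaction-phase robot travel = 0.8500·0.1000 = 0.0850 m
braking distance = 0.8500²/(2·4.0000) = 0.0903 m
person approaches 1.0000·(0.1000+0.2125) = 0.3125 m
C+Z_d+Z_r = 0.0800+0.0000+0.0250 = 0.1050 m
sum ≈ 0.0850+0.0903+0.3125+0.1050 ≈ 0.5928 m = S ✓

v_R_max = 17/20 m/s = 0.8500 m/s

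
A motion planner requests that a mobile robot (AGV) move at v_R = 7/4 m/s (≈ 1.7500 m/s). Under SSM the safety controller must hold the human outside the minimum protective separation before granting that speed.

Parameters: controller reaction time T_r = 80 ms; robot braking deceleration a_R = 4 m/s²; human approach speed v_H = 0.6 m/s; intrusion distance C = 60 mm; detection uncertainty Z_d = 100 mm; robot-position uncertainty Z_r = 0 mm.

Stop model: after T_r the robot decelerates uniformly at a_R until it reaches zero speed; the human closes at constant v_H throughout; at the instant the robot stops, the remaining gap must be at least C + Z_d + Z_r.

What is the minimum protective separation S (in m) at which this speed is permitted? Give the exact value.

S_min = 15893/16000 m = 0.9933 m

T_s = v_R/a_R = (7/4)/4 = 0.4375 s
reaction-phase robot travel = 1.7500·0.0800 = 0.1400 m
braking distance = 1.7500²/(2·4.0000) = 0.3828 m
human over T_r+T_s: 0.6000·(0.0800+0.4375) = 0.3105 m
C+Z_d+Z_r = 0.0600+0.1000+0.0000 = 0.1600 m
S_min ≈ 0.1400+0.3828+0.3105+0.1600  ⇒  S_min = 15893/16000 m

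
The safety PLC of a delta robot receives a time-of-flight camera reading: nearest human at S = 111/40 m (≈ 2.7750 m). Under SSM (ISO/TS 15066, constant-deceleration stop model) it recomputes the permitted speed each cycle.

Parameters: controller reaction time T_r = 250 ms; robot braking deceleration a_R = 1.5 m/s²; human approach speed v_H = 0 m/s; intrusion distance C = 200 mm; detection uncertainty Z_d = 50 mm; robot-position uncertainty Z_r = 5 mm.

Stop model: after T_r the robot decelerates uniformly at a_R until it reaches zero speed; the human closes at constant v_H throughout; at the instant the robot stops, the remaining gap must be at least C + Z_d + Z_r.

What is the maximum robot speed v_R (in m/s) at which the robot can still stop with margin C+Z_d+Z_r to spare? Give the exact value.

collect terms ⇒ (1/3)·v_R² + (1/4)·v_R + (-63/25) = 0
  disc = (1/4)² − 4·(1/3)·(-63/25) = 1369/400 ; √disc = 37/20
  v_R = (−(1/4) + 37/20) / (2·(1/3)) = 12/5 m/s
check:
T_s = v_R/a_R = (12/5)/(3/2) = 1.6000 s
robot covers v_R·T_r = 2.4000·0.2500 = 0.6000 m before braking
robot covers 2.4000·1.6000 − ½·1.5000·1.6000² = 1.9200 m while stopping
person approaches 0.0000·(0.2500+1.6000) = 0.0000 m
C+Z_d+Z_r = 0.2000+0.0500+0.0050 = 0.2550 m
sum ≈ 0.6000+1.9200+0.0000+0.2550 ≈ 2.7750 m = S ✓

v_R_max = 12/5 m/s = 2.4000 m/s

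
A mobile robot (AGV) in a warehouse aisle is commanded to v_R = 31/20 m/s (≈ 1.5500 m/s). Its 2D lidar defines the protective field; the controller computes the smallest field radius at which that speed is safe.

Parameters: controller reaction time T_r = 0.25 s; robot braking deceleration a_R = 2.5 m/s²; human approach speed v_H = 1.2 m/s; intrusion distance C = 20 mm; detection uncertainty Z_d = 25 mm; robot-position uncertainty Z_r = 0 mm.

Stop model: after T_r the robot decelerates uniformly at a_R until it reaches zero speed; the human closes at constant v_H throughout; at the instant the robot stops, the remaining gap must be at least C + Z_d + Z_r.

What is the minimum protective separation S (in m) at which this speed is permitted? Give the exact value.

S_min = 1957/1000 m = 1.9570 m

braking lasts T_s = (31/20)/(5/2) = 0.6200 s
reaction-phase robot travel = 1.5500·0.2500 = 0.3875 m
robot under decel: 1.5500²/(2·2.5000) = 0.4805 m
human over T_r+T_s: 1.2000·(0.2500+0.6200) = 1.0440 m
C+Z_d+Z_r = 0.0200+0.0250+0.0000 = 0.0450 m
S_min ≈ 0.3875+0.4805+1.0440+0.0450  ⇒  S_min = 1957/1000 m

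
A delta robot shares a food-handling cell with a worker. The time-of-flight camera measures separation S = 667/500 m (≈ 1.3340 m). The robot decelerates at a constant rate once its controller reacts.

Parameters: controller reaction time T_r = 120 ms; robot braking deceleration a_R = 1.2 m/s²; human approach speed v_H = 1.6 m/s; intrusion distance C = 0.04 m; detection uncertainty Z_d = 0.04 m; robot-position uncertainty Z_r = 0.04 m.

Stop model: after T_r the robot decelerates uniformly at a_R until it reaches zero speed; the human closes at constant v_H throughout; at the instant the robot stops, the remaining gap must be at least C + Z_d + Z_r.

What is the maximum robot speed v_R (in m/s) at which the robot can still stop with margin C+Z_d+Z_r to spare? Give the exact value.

at the boundary: (5/12)·v² + (109/75)·v + (-511/500) = 0
  disc = (109/75)² − 4·(5/12)·(-511/500) = 85849/22500 ; √disc = 293/150
  v_R = (−(109/75) + 293/150) / (2·(5/12)) = 3/5 m/s
check:
T_s = v_R/a_R = (3/5)/(6/5) = 0.5000 s
robot in T_r: 0.6000·0.1200 = 0.0720 m
braking distance = 0.6000²/(2·1.2000) = 0.1500 m
person approaches 1.6000·(0.1200+0.5000) = 0.9920 m
C+Z_d+Z_r = 0.0400+0.0400+0.0400 = 0.1200 m
sum ≈ 0.0720+0.1500+0.9920+0.1200 ≈ 1.3340 m = S ✓

v_R_max = 3/5 m/s = 0.6000 m/s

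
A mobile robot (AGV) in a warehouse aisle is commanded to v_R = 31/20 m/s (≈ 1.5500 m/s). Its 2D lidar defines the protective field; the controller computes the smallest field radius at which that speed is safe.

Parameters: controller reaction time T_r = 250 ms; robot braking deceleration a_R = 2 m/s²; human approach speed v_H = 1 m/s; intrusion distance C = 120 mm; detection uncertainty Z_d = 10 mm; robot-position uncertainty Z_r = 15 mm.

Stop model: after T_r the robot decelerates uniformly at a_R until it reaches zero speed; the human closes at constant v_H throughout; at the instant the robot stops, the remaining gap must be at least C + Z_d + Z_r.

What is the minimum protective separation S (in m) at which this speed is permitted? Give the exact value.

T_s = v_R/a_R = (31/20)/2 = 0.7750 s
robot in T_r: 1.5500·0.2500 = 0.3875 m
braking distance = 1.5500²/(2·2.0000) = 0.6006 m
human closes 1.0000·1.0250 = 1.0250 m
residual clearance needed = 0.1200+0.0100+0.0150 = 0.1450 m
S_min ≈ 0.3875+0.6006+1.0250+0.1450  ⇒  S_min = 3453/1600 m

S_min = 3453/1600 m = 2.1581 m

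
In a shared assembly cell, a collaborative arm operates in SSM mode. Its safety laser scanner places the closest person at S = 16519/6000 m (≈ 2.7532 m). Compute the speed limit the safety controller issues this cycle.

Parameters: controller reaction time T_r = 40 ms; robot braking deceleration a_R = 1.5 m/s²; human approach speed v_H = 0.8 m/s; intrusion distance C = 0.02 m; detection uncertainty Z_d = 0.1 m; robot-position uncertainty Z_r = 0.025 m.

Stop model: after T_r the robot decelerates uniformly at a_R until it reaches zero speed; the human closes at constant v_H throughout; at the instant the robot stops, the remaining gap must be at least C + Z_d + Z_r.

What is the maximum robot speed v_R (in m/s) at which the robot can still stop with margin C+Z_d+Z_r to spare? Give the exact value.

at the boundary: (1/3)·v² + (43/75)·v + (-15457/6000) = 0
  disc = (43/75)² − 4·(1/3)·(-15457/6000) = 9409/2500 ; √disc = 97/50
  v_R = (−(43/75) + 97/50) / (2·(1/3)) = 41/20 m/s
check:
stop time T_s = (41/20)/(3/2) = 1.3667 s
reaction-phase robot travel = 2.0500·0.0400 = 0.0820 m
robot covers 2.0500·1.3667 − ½·1.5000·1.3667² = 1.4008 m while stopping
human over T_r+T_s: 0.8000·(0.0400+1.3667) = 1.1253 m
residual clearance needed = 0.0200+0.1000+0.0250 = 0.1450 m
sum ≈ 0.0820+1.4008+1.1253+0.1450 ≈ 2.7532 m = S ✓

v_R_max = 41/20 m/s = 2.0500 m/s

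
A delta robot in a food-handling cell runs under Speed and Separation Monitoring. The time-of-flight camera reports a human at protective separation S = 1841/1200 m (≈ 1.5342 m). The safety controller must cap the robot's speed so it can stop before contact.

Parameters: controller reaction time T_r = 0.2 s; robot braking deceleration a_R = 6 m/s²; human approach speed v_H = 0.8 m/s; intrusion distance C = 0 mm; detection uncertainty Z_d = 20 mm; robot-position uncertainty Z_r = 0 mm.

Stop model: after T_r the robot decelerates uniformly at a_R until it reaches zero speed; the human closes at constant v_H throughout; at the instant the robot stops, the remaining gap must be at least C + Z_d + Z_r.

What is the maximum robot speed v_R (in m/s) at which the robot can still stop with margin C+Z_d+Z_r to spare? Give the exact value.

collect terms ⇒ (1/12)·v_R² + (1/3)·v_R + (-65/48) = 0
  disc = (1/3)² − 4·(1/12)·(-65/48) = 9/16 ; √disc = 3/4
  v_R = (−(1/3) + 3/4) / (2·(1/12)) = 5/2 m/s
check:
braking lasts T_s = (5/2)/6 = 0.4167 s
reaction-phase robot travel = 2.5000·0.2000 = 0.5000 m
braking distance = 2.5000²/(2·6.0000) = 0.5208 m
human closes 0.8000·0.6167 = 0.4933 m
C+Z_d+Z_r = 0.0000+0.0200+0.0000 = 0.0200 m
sum ≈ 0.5000+0.5208+0.4933+0.0200 ≈ 1.5342 m = S ✓

v_R_max = 5/2 m/s = 2.5000 m/s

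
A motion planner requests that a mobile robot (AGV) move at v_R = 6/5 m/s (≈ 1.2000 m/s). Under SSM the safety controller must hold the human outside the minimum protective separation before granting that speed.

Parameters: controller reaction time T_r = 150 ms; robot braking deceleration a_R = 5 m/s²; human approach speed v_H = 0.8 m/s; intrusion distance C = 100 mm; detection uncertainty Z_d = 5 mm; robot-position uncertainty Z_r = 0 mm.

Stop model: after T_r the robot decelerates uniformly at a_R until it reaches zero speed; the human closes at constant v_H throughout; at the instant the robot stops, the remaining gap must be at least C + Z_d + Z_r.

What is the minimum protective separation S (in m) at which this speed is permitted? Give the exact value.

braking lasts T_s = (6/5)/5 = 0.2400 s
robot covers v_R·T_r = 1.2000·0.1500 = 0.1800 m before braking
braking distance = 1.2000²/(2·5.0000) = 0.1440 m
human over T_r+T_s: 0.8000·(0.1500+0.2400) = 0.3120 m
residual clearance needed = 0.1000+0.0050+0.0000 = 0.1050 m
S_min ≈ 0.1800+0.1440+0.3120+0.1050  ⇒  S_min = 741/1000 m

S_min = 741/1000 m = 0.7410 m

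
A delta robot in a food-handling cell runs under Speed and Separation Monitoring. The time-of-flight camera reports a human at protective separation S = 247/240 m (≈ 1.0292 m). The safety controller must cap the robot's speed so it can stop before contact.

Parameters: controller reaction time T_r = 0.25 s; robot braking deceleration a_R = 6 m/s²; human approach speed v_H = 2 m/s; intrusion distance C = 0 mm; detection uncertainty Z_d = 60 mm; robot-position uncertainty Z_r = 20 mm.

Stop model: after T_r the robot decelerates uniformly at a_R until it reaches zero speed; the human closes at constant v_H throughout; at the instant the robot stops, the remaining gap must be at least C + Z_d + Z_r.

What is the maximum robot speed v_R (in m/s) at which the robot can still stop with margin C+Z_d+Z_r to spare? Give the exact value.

v_R_max = 7/10 m/s = 0.7000 m/s

quadratic (1/12)·v² + (7/12)·v + (-539/1200) = 0
  disc = (7/12)² − 4·(1/12)·(-539/1200) = 49/100 ; √disc = 7/10
  v_R = (−(7/12) + 7/10) / (2·(1/12)) = 7/10 m/s
check:
braking lasts T_s = (7/10)/6 = 0.1167 s
reaction-phase robot travel = 0.7000·0.2500 = 0.1750 m
braking distance = 0.7000²/(2·6.0000) = 0.0408 m
person approaches 2.0000·(0.2500+0.1167) = 0.7333 m
C+Z_d+Z_r = 0.0000+0.0600+0.0200 = 0.0800 m
sum ≈ 0.1750+0.0408+0.7333+0.0800 ≈ 1.0292 m = S ✓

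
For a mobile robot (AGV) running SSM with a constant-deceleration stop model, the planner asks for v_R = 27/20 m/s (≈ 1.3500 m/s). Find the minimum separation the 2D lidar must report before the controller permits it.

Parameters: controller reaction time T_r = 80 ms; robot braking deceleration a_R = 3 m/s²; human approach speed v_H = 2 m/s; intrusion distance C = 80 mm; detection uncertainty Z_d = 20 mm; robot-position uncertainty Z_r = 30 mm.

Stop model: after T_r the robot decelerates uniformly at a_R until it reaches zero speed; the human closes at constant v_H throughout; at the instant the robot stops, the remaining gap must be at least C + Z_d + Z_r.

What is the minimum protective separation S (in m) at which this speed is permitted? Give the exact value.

S_min = 6407/4000 m = 1.6018 m

T_s = v_R/a_R = (27/20)/3 = 0.4500 s
reaction-phase robot travel = 1.3500·0.0800 = 0.1080 m
robot covers 1.3500·0.4500 − ½·3.0000·0.4500² = 0.3038 m while stopping
human over T_r+T_s: 2.0000·(0.0800+0.4500) = 1.0600 m
C+Z_d+Z_r = 0.0800+0.0200+0.0300 = 0.1300 m
S_min ≈ 0.1080+0.3038+1.0600+0.1300  ⇒  S_min = 6407/4000 m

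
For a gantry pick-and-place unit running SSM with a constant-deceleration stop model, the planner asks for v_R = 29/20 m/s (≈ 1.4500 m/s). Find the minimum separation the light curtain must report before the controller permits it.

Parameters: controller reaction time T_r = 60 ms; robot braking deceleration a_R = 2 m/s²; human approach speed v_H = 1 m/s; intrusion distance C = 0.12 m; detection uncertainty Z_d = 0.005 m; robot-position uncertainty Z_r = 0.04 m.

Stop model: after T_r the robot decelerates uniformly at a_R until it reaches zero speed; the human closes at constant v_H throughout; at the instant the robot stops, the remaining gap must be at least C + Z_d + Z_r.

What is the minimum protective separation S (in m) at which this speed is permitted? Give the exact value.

S_min = 12501/8000 m = 1.5626 m

braking lasts T_s = (29/20)/2 = 0.7250 s
robot in T_r: 1.4500·0.0600 = 0.0870 m
braking distance = 1.4500²/(2·2.0000) = 0.5256 m
human closes 1.0000·0.7850 = 0.7850 m
residual clearance needed = 0.1200+0.0050+0.0400 = 0.1650 m
S_min ≈ 0.0870+0.5256+0.7850+0.1650  ⇒  S_min = 12501/8000 m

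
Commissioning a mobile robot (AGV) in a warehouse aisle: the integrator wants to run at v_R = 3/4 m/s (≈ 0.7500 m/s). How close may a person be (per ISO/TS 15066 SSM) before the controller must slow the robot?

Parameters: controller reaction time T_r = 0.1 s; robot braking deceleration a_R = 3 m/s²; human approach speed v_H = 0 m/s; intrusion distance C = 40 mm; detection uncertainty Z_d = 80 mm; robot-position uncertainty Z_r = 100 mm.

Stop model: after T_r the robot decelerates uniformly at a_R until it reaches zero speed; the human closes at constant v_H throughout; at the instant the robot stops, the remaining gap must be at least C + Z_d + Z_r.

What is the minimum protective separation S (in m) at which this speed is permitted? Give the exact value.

T_s = v_R/a_R = (3/4)/3 = 0.2500 s
robot covers v_R·T_r = 0.7500·0.1000 = 0.0750 m before braking
braking distance = 0.7500²/(2·3.0000) = 0.0938 m
human closes 0.0000·0.3500 = 0.0000 m
C+Z_d+Z_r = 0.0400+0.0800+0.1000 = 0.2200 m
S_min ≈ 0.0750+0.0938+0.0000+0.2200  ⇒  S_min = 311/800 m

S_min = 311/800 m = 0.3887 m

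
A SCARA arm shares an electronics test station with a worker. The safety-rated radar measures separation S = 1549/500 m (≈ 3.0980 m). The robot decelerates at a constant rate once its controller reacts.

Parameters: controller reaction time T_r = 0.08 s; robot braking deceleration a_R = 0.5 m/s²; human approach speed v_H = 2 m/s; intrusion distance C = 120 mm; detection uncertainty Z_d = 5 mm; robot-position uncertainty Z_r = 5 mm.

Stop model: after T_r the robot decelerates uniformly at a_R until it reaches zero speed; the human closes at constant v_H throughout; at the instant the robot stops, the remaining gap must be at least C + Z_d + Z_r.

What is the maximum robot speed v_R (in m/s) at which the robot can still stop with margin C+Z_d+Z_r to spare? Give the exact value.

at the boundary: (1)·v² + (102/25)·v + (-351/125) = 0
  disc = (102/25)² − 4·(1)·(-351/125) = 17424/625 ; √disc = 132/25
  v_R = (−(102/25) + 132/25) / (2·(1)) = 3/5 m/s
check:
braking lasts T_s = (3/5)/(1/2) = 1.2000 s
reaction-phase robot travel = 0.6000·0.0800 = 0.0480 m
robot covers 0.6000·1.2000 − ½·0.5000·1.2000² = 0.3600 m while stopping
human closes 2.0000·1.2800 = 2.5600 m
margins: 0.1200+0.0050+0.0050 = 0.1300 m
sum ≈ 0.0480+0.3600+2.5600+0.1300 ≈ 3.0980 m = S ✓

v_R_max = 3/5 m/s = 0.6000 m/s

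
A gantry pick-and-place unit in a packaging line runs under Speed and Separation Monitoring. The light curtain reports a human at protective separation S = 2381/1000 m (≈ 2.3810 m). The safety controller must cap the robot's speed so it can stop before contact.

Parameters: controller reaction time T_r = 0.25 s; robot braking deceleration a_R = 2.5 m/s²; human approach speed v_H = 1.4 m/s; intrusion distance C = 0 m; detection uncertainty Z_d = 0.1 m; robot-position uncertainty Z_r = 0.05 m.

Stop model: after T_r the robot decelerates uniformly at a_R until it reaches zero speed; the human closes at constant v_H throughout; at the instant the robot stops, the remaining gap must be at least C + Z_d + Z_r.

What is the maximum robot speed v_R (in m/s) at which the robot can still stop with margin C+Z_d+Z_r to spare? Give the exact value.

v_R_max = 33/20 m/s = 1.6500 m/s

at the boundary: (1/5)·v² + (81/100)·v + (-1881/1000) = 0
  disc = (81/100)² − 4·(1/5)·(-1881/1000) = 21609/10000 ; √disc = 147/100
  v_R = (−(81/100) + 147/100) / (2·(1/5)) = 33/20 m/s
check:
braking lasts T_s = (33/20)/(5/2) = 0.6600 s
reaction-phase robot travel = 1.6500·0.2500 = 0.4125 m
braking distance = 1.6500²/(2·2.5000) = 0.5445 m
person approaches 1.4000·(0.2500+0.6600) = 1.2740 m
margins: 0.0000+0.1000+0.0500 = 0.1500 m
sum ≈ 0.4125+0.5445+1.2740+0.1500 ≈ 2.3810 m = S ✓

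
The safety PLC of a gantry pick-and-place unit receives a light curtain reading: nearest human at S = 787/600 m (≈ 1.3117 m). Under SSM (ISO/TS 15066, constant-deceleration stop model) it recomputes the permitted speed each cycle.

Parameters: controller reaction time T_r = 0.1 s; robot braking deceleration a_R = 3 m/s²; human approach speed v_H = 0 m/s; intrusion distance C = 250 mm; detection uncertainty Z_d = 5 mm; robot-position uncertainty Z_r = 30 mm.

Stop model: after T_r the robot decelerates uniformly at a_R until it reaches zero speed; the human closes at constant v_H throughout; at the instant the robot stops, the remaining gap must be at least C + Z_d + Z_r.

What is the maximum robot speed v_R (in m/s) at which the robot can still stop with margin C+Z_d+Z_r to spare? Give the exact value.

v_R_max = 11/5 m/s = 2.2000 m/s

collect terms ⇒ (1/6)·v_R² + (1/10)·v_R + (-77/75) = 0
  disc = (1/10)² − 4·(1/6)·(-77/75) = 25/36 ; √disc = 5/6
  v_R = (−(1/10) + 5/6) / (2·(1/6)) = 11/5 m/s
check:
stop time T_s = (11/5)/3 = 0.7333 s
reaction-phase robot travel = 2.2000·0.1000 = 0.2200 m
robot covers 2.2000·0.7333 − ½·3.0000·0.7333² = 0.8067 m while stopping
human closes 0.0000·0.8333 = 0.0000 m
C+Z_d+Z_r = 0.2500+0.0050+0.0300 = 0.2850 m
sum ≈ 0.2200+0.8067+0.0000+0.2850 ≈ 1.3117 m = S ✓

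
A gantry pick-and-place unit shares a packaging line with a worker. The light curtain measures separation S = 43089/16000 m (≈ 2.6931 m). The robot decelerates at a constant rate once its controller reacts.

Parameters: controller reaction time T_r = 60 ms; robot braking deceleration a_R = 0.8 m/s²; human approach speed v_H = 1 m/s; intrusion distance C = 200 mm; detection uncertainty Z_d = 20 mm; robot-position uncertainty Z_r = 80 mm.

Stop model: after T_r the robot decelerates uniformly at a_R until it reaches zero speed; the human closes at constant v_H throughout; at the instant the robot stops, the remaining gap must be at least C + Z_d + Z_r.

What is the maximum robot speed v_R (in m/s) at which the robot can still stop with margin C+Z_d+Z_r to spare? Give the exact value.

v_R_max = 23/20 m/s = 1.1500 m/s

quadratic (5/8)·v² + (131/100)·v + (-37329/16000) = 0
  disc = (131/100)² − 4·(5/8)·(-37329/16000) = 1207801/160000 ; √disc = 1099/400
  v_R = (−(131/100) + 1099/400) / (2·(5/8)) = 23/20 m/s
check:
stop time T_s = (23/20)/(4/5) = 1.4375 s
robot covers v_R·T_r = 1.1500·0.0600 = 0.0690 m before braking
robot under decel: 1.1500²/(2·0.8000) = 0.8266 m
human over T_r+T_s: 1.0000·(0.0600+1.4375) = 1.4975 m
residual clearance needed = 0.2000+0.0200+0.0800 = 0.3000 m
sum ≈ 0.0690+0.8266+1.4975+0.3000 ≈ 2.6931 m = S ✓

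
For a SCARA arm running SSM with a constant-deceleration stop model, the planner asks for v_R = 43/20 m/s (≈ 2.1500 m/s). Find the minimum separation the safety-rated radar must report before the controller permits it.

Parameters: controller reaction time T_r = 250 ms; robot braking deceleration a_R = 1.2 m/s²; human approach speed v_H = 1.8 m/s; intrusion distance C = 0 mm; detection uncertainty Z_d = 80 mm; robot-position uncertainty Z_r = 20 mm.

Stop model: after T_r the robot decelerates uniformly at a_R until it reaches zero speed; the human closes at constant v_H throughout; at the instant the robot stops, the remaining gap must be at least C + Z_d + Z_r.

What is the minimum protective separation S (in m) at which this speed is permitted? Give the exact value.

S_min = 5989/960 m = 6.2385 m

braking lasts T_s = (43/20)/(6/5) = 1.7917 s
robot in T_r: 2.1500·0.2500 = 0.5375 m
robot under decel: 2.1500²/(2·1.2000) = 1.9260 m
person approaches 1.8000·(0.2500+1.7917) = 3.6750 m
C+Z_d+Z_r = 0.0000+0.0800+0.0200 = 0.1000 m
S_min ≈ 0.5375+1.9260+3.6750+0.1000  ⇒  S_min = 5989/960 m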